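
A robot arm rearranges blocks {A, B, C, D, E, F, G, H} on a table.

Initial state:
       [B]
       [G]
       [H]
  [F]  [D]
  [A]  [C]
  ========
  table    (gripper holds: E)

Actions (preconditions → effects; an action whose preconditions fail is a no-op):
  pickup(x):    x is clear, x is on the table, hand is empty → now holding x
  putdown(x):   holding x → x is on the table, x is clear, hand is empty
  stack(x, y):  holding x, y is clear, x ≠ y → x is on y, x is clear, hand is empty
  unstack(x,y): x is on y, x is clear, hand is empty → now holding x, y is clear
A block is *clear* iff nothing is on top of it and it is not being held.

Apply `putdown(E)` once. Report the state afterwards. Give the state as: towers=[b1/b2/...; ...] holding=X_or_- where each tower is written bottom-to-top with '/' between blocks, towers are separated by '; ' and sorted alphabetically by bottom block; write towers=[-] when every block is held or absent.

towers=[A/F; C/D/H/G/B; E] holding=-

before: towers=[A/F; C/D/H/G/B] holding=E
pre[putdown(E)]: holding(E) yes
all met → apply putdown(E)
after:  towers=[A/F; C/D/H/G/B; E] holding=-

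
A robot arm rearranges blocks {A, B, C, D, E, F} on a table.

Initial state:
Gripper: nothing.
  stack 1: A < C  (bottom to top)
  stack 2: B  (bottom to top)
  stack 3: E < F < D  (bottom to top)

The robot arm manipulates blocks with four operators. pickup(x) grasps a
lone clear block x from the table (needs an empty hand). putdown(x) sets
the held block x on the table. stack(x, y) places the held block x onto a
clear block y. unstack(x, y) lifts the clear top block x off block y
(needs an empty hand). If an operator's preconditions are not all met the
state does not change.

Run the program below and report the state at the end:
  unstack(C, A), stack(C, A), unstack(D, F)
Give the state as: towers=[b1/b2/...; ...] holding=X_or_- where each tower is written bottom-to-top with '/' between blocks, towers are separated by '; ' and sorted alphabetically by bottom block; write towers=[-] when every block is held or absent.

step 1 (unstack(C, A)): towers=[A; B; E/F/D] holding=C
step 2 (stack(C, A)): towers=[A/C; B; E/F/D] holding=-
step 3 (unstack(D, F)): towers=[A/C; B; E/F] holding=D

towers=[A/C; B; E/F] holding=D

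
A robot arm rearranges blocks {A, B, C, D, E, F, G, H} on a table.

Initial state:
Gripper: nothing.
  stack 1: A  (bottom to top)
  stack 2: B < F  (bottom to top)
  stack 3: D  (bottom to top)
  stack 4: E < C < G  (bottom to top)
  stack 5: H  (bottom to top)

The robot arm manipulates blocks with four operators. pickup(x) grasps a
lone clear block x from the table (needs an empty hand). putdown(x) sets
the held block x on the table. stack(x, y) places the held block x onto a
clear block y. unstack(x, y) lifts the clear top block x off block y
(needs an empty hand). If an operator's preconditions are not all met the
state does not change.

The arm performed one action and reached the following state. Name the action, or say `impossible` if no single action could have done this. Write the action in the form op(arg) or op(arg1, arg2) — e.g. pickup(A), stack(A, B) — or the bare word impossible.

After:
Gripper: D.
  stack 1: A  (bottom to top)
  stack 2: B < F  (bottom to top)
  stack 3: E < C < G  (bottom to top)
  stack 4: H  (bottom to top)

pickup(D)

target: towers=[A; B/F; E/C/G; H] holding=D
     unstack(G, C) → towers=[A; B/F; D; E/C; H] holding=G
         pickup(A) → towers=[B/F; D; E/C/G; H] holding=A
         pickup(H) → towers=[A; B/F; D; E/C/G] holding=H
     unstack(F, B) → towers=[A; B; D; E/C/G; H] holding=F
         pickup(D) → towers=[A; B/F; E/C/G; H] holding=D  ← match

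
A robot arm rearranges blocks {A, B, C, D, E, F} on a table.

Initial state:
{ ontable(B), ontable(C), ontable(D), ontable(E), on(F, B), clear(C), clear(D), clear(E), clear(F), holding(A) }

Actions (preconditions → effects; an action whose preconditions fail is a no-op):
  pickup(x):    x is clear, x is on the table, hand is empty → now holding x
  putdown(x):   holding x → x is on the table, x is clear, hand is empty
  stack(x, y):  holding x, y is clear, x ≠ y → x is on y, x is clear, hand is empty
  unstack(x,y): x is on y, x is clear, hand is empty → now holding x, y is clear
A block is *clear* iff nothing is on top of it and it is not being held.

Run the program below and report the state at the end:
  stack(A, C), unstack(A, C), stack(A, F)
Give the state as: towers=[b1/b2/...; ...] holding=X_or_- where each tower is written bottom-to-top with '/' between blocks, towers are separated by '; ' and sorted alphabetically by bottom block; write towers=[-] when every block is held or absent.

towers=[B/F/A; C; D; E] holding=-

step 1 (stack(A, C)): towers=[B/F; C/A; D; E] holding=-
step 2 (unstack(A, C)): towers=[B/F; C; D; E] holding=A
step 3 (stack(A, F)): towers=[B/F/A; C; D; E] holding=-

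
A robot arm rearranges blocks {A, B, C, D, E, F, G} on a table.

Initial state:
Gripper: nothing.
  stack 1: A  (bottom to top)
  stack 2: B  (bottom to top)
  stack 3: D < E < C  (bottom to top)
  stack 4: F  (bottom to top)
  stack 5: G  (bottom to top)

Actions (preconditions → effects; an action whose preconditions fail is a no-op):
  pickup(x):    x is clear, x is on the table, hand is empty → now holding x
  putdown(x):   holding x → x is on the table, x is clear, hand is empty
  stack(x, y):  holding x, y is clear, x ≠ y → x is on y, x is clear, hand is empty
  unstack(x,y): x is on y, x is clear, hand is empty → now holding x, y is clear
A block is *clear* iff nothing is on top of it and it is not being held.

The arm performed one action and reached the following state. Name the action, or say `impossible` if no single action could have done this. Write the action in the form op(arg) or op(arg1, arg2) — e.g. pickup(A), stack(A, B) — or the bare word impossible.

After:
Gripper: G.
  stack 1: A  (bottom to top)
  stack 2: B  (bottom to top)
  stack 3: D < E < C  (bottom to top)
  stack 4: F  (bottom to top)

pickup(G)

target: towers=[A; B; D/E/C; F] holding=G
         pickup(B) → towers=[A; D/E/C; F; G] holding=B
         pickup(F) → towers=[A; B; D/E/C; G] holding=F
         pickup(G) → towers=[A; B; D/E/C; F] holding=G  ← match
         pickup(A) → towers=[B; D/E/C; F; G] holding=A
     unstack(C, E) → towers=[A; B; D/E; F; G] holding=C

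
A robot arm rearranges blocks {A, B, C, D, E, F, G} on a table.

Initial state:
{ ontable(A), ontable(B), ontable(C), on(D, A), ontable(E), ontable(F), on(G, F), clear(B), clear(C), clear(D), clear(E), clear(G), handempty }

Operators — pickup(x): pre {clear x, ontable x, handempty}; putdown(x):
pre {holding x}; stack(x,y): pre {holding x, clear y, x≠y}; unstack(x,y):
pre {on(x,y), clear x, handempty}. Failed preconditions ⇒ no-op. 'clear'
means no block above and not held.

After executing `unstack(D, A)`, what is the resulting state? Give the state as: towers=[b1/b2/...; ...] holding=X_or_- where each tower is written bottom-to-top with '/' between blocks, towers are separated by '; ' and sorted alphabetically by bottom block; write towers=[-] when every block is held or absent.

before: towers=[A/D; B; C; E; F/G] holding=-
pre[unstack(D, A)]: on(D,A) ok, clear(D) ok, handempty ok
all met → apply unstack(D, A)
after:  towers=[A; B; C; E; F/G] holding=D

towers=[A; B; C; E; F/G] holding=D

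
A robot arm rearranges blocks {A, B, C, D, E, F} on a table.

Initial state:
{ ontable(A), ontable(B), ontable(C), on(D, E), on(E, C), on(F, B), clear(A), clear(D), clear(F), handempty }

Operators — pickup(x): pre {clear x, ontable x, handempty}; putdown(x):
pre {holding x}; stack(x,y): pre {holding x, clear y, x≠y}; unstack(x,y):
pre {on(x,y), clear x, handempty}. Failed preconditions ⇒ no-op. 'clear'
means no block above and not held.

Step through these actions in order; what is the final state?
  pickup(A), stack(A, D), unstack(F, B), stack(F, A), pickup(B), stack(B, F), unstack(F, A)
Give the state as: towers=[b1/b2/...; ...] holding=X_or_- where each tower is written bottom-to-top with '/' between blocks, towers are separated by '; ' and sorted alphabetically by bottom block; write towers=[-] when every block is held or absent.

towers=[C/E/D/A/F/B] holding=-

step 1 (pickup(A)): towers=[B/F; C/E/D] holding=A
step 2 (stack(A, D)): towers=[B/F; C/E/D/A] holding=-
step 3 (unstack(F, B)): towers=[B; C/E/D/A] holding=F
step 4 (stack(F, A)): towers=[B; C/E/D/A/F] holding=-
step 5 (pickup(B)): towers=[C/E/D/A/F] holding=B
step 6 (stack(B, F)): towers=[C/E/D/A/F/B] holding=-
step 7 (unstack(F, A)) [no-op]: towers=[C/E/D/A/F/B] holding=-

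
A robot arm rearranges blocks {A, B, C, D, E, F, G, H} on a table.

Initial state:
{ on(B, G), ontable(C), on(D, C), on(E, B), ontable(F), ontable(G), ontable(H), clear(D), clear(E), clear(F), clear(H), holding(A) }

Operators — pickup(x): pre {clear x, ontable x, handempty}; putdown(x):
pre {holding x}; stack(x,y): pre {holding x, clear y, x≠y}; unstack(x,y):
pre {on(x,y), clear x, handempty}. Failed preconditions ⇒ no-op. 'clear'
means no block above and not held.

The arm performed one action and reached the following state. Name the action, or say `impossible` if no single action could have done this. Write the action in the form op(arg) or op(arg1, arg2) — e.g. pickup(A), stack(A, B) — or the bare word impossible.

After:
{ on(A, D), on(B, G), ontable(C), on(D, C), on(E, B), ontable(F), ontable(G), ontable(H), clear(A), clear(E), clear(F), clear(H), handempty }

stack(A, D)

target: towers=[C/D/A; F; G/B/E; H] holding=-
        putdown(A) → towers=[A; C/D; F; G/B/E; H] holding=-
       stack(A, E) → towers=[C/D; F; G/B/E/A; H] holding=-
       stack(A, H) → towers=[C/D; F; G/B/E; H/A] holding=-
       stack(A, F) → towers=[C/D; F/A; G/B/E; H] holding=-
       stack(A, D) → towers=[C/D/A; F; G/B/E; H] holding=-  ← match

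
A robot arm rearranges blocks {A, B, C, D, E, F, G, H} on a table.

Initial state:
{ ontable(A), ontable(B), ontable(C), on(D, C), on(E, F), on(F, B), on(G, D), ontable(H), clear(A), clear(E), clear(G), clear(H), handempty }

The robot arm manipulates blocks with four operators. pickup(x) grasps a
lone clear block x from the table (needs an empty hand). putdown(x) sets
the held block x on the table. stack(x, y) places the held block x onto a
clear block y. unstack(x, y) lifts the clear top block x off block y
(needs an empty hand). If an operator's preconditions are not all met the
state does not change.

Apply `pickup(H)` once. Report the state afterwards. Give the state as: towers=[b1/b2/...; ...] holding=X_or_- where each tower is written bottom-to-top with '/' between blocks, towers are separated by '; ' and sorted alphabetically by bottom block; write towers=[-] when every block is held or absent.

before: towers=[A; B/F/E; C/D/G; H] holding=-
pre[pickup(H)]: clear(H) ✓, ontable(H) ✓, handempty ✓
all met → apply pickup(H)
after:  towers=[A; B/F/E; C/D/G] holding=H

towers=[A; B/F/E; C/D/G] holding=H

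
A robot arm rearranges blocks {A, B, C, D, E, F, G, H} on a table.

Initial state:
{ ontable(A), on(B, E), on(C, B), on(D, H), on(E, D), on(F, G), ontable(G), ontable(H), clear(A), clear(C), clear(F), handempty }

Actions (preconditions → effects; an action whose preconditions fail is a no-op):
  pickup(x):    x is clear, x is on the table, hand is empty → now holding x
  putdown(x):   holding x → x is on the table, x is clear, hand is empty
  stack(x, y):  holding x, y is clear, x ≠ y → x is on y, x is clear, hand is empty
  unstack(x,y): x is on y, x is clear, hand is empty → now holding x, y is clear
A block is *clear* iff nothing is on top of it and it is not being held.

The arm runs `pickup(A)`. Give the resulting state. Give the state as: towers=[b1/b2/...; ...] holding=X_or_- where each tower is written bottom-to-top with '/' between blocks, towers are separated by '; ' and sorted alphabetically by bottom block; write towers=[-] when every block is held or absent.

before: towers=[A; G/F; H/D/E/B/C] holding=-
pre[pickup(A)]: clear(A) yes, ontable(A) yes, handempty yes
all met → apply pickup(A)
after:  towers=[G/F; H/D/E/B/C] holding=A

towers=[G/F; H/D/E/B/C] holding=A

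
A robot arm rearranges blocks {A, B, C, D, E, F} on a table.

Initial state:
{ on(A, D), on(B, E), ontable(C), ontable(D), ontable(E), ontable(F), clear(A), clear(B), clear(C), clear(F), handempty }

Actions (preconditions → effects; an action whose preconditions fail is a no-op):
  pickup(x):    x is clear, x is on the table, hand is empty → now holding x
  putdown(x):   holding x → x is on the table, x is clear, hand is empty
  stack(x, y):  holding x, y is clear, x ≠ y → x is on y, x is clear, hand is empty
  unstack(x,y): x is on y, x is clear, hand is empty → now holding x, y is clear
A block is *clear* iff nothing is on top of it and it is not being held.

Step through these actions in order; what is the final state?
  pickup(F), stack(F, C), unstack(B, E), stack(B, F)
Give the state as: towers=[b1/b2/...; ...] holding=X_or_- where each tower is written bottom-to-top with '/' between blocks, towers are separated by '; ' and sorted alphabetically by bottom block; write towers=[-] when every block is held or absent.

towers=[C/F/B; D/A; E] holding=-

step 1 (pickup(F)): towers=[C; D/A; E/B] holding=F
step 2 (stack(F, C)): towers=[C/F; D/A; E/B] holding=-
step 3 (unstack(B, E)): towers=[C/F; D/A; E] holding=B
step 4 (stack(B, F)): towers=[C/F/B; D/A; E] holding=-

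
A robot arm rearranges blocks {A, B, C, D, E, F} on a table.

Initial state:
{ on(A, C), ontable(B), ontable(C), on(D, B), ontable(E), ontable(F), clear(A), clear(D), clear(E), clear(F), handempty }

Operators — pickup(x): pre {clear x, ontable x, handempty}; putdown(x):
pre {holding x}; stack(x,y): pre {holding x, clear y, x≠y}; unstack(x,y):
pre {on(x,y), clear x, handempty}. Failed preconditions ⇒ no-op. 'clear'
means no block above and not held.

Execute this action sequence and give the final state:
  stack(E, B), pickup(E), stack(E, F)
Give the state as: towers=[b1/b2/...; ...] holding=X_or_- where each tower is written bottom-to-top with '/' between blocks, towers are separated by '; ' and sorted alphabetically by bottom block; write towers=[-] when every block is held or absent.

step 1 (stack(E, B)) [no-op]: towers=[B/D; C/A; E; F] holding=-
step 2 (pickup(E)): towers=[B/D; C/A; F] holding=E
step 3 (stack(E, F)): towers=[B/D; C/A; F/E] holding=-

towers=[B/D; C/A; F/E] holding=-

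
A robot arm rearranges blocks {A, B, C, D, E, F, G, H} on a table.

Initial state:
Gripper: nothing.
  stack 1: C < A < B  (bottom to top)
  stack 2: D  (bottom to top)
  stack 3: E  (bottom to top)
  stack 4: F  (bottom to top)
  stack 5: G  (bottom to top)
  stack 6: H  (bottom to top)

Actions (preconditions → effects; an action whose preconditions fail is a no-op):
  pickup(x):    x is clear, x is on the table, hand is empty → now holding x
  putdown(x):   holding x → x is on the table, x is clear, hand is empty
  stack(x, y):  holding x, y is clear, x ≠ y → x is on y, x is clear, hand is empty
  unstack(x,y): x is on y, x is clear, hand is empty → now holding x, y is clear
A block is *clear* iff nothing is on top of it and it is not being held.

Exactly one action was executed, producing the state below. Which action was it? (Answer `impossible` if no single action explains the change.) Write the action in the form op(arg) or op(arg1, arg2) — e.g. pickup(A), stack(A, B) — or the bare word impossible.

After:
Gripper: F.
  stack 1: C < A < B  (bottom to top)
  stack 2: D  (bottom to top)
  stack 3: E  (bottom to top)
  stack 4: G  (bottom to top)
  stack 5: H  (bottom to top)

target: towers=[C/A/B; D; E; G; H] holding=F
         pickup(G) → towers=[C/A/B; D; E; F; H] holding=G
         pickup(E) → towers=[C/A/B; D; F; G; H] holding=E
         pickup(H) → towers=[C/A/B; D; E; F; G] holding=H
     unstack(B, A) → towers=[C/A; D; E; F; G; H] holding=B
         pickup(F) → towers=[C/A/B; D; E; G; H] holding=F  ← match
         pickup(D) → towers=[C/A/B; E; F; G; H] holding=D

pickup(F)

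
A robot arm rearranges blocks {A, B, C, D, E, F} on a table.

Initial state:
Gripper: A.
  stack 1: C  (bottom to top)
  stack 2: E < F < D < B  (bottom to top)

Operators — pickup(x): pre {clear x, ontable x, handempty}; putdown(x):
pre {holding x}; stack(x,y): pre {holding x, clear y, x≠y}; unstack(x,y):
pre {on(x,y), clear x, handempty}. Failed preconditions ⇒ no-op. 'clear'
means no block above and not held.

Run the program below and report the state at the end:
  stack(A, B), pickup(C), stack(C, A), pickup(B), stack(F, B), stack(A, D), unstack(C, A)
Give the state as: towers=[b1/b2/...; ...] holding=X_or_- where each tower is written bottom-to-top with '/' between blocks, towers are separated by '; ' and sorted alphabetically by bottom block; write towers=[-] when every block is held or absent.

towers=[E/F/D/B/A] holding=C

step 1 (stack(A, B)): towers=[C; E/F/D/B/A] holding=-
step 2 (pickup(C)): towers=[E/F/D/B/A] holding=C
step 3 (stack(C, A)): towers=[E/F/D/B/A/C] holding=-
step 4 (pickup(B)) [no-op]: towers=[E/F/D/B/A/C] holding=-
step 5 (stack(F, B)) [no-op]: towers=[E/F/D/B/A/C] holding=-
step 6 (stack(A, D)) [no-op]: towers=[E/F/D/B/A/C] holding=-
step 7 (unstack(C, A)): towers=[E/F/D/B/A] holding=C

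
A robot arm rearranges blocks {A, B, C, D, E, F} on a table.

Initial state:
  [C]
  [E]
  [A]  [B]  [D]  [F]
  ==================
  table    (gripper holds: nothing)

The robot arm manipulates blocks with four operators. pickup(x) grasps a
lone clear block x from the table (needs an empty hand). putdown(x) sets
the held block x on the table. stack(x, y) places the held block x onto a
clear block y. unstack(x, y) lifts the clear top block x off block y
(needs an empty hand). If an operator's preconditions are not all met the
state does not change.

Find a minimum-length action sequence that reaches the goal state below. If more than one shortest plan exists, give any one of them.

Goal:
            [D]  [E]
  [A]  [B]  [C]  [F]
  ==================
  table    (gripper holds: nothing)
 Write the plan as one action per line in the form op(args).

step 1 (unstack(C, E)): towers=[A/E; B; D; F] holding=C
step 2 (putdown(C)): towers=[A/E; B; C; D; F] holding=-
step 3 (pickup(D)): towers=[A/E; B; C; F] holding=D
step 4 (stack(D, C)): towers=[A/E; B; C/D; F] holding=-
step 5 (unstack(E, A)): towers=[A; B; C/D; F] holding=E
step 6 (stack(E, F)): towers=[A; B; C/D; F/E] holding=-
goal check: towers=[A; B; C/D; F/E] holding=- — reached (length 6, optimal by BFS)

unstack(C, E)
putdown(C)
pickup(D)
stack(D, C)
unstack(E, A)
stack(E, F)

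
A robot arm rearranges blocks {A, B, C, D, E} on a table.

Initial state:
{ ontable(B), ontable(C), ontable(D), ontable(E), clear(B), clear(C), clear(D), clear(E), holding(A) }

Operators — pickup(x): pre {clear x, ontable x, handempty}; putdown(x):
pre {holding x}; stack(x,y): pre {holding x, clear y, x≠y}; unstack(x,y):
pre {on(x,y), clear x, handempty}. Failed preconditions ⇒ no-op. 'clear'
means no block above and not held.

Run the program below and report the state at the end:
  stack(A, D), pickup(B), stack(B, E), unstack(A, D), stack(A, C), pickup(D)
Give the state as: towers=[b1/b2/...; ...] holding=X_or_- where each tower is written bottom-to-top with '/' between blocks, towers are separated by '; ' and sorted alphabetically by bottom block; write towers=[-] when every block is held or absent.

step 1 (stack(A, D)): towers=[B; C; D/A; E] holding=-
step 2 (pickup(B)): towers=[C; D/A; E] holding=B
step 3 (stack(B, E)): towers=[C; D/A; E/B] holding=-
step 4 (unstack(A, D)): towers=[C; D; E/B] holding=A
step 5 (stack(A, C)): towers=[C/A; D; E/B] holding=-
step 6 (pickup(D)): towers=[C/A; E/B] holding=D

towers=[C/A; E/B] holding=D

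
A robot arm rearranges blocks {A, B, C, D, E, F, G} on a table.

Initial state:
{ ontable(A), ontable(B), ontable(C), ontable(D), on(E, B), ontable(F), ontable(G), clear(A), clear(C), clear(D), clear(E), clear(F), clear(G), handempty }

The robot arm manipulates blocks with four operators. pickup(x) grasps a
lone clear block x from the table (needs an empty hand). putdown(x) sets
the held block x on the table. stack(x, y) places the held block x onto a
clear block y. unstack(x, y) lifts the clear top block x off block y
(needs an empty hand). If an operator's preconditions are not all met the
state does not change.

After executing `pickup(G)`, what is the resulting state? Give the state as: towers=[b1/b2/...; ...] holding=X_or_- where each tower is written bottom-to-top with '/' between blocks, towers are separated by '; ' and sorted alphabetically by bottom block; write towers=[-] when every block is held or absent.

towers=[A; B/E; C; D; F] holding=G

before: towers=[A; B/E; C; D; F; G] holding=-
pre[pickup(G)]: clear(G) ok, ontable(G) ok, handempty ok
all met → apply pickup(G)
after:  towers=[A; B/E; C; D; F] holding=G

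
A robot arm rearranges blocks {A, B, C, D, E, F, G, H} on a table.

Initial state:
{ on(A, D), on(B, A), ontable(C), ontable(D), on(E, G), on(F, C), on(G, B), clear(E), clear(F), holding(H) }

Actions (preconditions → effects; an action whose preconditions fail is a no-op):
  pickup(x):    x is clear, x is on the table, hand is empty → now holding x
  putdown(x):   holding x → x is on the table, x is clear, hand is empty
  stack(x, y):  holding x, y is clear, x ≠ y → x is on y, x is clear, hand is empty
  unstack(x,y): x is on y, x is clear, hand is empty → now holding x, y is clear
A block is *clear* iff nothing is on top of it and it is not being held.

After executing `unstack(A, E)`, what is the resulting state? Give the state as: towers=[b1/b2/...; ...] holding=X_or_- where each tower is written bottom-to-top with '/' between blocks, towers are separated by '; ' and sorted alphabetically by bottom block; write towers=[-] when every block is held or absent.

towers=[C/F; D/A/B/G/E] holding=H

before: towers=[C/F; D/A/B/G/E] holding=H
pre[unstack(A, E)]: on(A,E) no, clear(A) no, handempty no
on(A,E), clear(A), handempty unmet → unstack(A, E) is a no-op
after:  towers=[C/F; D/A/B/G/E] holding=H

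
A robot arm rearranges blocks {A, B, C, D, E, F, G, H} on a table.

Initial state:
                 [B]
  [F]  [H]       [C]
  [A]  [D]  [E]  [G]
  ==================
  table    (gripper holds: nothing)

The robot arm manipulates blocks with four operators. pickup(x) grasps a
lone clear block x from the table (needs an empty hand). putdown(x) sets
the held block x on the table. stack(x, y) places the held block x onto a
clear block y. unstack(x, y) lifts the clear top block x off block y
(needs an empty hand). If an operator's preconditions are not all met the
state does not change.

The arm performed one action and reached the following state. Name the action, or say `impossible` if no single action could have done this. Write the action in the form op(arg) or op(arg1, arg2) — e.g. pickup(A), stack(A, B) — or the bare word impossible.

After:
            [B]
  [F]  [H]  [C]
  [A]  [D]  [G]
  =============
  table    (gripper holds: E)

target: towers=[A/F; D/H; G/C/B] holding=E
         pickup(E) → towers=[A/F; D/H; G/C/B] holding=E  ← match
     unstack(H, D) → towers=[A/F; D; E; G/C/B] holding=H
     unstack(B, C) → towers=[A/F; D/H; E; G/C] holding=B
     unstack(F, A) → towers=[A; D/H; E; G/C/B] holding=F

pickup(E)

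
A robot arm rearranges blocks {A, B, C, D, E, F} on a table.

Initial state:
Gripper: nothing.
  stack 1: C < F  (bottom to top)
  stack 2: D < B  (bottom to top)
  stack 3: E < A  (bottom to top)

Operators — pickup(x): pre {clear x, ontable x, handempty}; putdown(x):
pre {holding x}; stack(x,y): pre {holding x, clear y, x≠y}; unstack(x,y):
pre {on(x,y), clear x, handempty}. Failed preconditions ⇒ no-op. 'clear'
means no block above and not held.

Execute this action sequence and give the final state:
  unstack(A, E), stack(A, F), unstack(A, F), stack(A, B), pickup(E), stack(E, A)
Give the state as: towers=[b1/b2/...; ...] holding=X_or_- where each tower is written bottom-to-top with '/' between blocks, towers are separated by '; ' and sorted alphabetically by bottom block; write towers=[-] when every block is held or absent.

towers=[C/F; D/B/A/E] holding=-

step 1 (unstack(A, E)): towers=[C/F; D/B; E] holding=A
step 2 (stack(A, F)): towers=[C/F/A; D/B; E] holding=-
step 3 (unstack(A, F)): towers=[C/F; D/B; E] holding=A
step 4 (stack(A, B)): towers=[C/F; D/B/A; E] holding=-
step 5 (pickup(E)): towers=[C/F; D/B/A] holding=E
step 6 (stack(E, A)): towers=[C/F; D/B/A/E] holding=-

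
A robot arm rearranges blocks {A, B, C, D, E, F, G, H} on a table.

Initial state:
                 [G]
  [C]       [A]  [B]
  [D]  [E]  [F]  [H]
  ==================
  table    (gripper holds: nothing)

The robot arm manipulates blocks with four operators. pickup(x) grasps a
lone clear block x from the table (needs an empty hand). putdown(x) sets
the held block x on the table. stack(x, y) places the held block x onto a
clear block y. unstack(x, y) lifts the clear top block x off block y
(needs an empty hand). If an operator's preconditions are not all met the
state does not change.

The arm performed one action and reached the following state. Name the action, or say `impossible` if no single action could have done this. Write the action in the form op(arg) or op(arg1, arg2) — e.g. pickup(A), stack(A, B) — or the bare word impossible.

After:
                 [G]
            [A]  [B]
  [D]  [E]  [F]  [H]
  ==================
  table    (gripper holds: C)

unstack(C, D)

target: towers=[D; E; F/A; H/B/G] holding=C
     unstack(G, B) → towers=[D/C; E; F/A; H/B] holding=G
     unstack(A, F) → towers=[D/C; E; F; H/B/G] holding=A
         pickup(E) → towers=[D/C; F/A; H/B/G] holding=E
     unstack(C, D) → towers=[D; E; F/A; H/B/G] holding=C  ← match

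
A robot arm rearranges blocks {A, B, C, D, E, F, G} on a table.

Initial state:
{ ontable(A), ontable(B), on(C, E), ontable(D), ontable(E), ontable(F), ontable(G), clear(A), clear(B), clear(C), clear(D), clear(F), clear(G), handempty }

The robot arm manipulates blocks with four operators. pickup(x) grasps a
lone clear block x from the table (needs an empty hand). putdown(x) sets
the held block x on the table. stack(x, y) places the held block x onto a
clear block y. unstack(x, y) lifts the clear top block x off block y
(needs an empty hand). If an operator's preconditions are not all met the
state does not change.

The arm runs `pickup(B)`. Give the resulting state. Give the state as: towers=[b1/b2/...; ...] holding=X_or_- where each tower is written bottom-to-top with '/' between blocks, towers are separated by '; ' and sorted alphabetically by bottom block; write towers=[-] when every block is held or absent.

towers=[A; D; E/C; F; G] holding=B

before: towers=[A; B; D; E/C; F; G] holding=-
pre[pickup(B)]: clear(B) ✓, ontable(B) ✓, handempty ✓
all met → apply pickup(B)
after:  towers=[A; D; E/C; F; G] holding=B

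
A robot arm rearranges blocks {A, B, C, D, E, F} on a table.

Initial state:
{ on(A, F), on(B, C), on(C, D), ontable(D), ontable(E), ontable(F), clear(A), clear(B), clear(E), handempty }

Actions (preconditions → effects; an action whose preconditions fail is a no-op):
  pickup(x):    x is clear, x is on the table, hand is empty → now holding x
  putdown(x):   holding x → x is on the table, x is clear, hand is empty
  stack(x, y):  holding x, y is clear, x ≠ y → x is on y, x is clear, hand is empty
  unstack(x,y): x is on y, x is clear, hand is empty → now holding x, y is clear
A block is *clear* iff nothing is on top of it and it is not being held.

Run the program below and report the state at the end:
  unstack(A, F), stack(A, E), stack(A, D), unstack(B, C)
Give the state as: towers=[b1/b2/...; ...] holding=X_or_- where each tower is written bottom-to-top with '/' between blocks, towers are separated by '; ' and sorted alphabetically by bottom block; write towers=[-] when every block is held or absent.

step 1 (unstack(A, F)): towers=[D/C/B; E; F] holding=A
step 2 (stack(A, E)): towers=[D/C/B; E/A; F] holding=-
step 3 (stack(A, D)) [no-op]: towers=[D/C/B; E/A; F] holding=-
step 4 (unstack(B, C)): towers=[D/C; E/A; F] holding=B

towers=[D/C; E/A; F] holding=B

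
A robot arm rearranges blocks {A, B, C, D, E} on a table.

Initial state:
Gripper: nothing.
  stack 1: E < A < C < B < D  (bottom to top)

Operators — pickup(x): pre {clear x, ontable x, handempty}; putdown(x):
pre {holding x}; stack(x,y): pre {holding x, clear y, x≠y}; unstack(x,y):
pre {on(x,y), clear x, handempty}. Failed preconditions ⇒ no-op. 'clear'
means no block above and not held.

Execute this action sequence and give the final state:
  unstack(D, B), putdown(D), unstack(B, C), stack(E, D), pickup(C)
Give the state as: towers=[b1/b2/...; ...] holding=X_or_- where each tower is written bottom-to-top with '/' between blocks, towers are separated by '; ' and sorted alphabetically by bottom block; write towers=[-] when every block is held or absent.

towers=[D; E/A/C] holding=B

step 1 (unstack(D, B)): towers=[E/A/C/B] holding=D
step 2 (putdown(D)): towers=[D; E/A/C/B] holding=-
step 3 (unstack(B, C)): towers=[D; E/A/C] holding=B
step 4 (stack(E, D)) [no-op]: towers=[D; E/A/C] holding=B
step 5 (pickup(C)) [no-op]: towers=[D; E/A/C] holding=B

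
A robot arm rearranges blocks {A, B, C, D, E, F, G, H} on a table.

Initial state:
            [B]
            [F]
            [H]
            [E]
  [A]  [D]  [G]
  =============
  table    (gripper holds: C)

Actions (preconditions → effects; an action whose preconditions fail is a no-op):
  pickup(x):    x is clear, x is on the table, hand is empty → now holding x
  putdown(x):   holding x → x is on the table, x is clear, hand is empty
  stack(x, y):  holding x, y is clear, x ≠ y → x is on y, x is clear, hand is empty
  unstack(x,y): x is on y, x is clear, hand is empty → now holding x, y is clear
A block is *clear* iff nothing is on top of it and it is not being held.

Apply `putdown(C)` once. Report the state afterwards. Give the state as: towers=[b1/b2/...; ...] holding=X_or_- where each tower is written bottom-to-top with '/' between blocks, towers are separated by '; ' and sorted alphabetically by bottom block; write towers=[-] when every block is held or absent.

towers=[A; C; D; G/E/H/F/B] holding=-

before: towers=[A; D; G/E/H/F/B] holding=C
pre[putdown(C)]: holding(C) yes
all met → apply putdown(C)
after:  towers=[A; C; D; G/E/H/F/B] holding=-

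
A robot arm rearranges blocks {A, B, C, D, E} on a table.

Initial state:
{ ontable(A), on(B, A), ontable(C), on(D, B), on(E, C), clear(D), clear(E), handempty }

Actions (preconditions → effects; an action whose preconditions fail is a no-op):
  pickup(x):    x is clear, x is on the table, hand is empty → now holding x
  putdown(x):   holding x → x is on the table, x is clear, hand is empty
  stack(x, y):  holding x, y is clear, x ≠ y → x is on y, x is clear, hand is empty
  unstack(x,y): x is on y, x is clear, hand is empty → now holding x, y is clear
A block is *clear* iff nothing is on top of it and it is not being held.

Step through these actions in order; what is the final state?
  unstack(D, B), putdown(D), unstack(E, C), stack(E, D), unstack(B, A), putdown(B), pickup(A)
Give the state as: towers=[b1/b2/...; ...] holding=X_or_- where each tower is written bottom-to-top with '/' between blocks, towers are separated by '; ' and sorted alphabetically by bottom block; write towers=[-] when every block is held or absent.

step 1 (unstack(D, B)): towers=[A/B; C/E] holding=D
step 2 (putdown(D)): towers=[A/B; C/E; D] holding=-
step 3 (unstack(E, C)): towers=[A/B; C; D] holding=E
step 4 (stack(E, D)): towers=[A/B; C; D/E] holding=-
step 5 (unstack(B, A)): towers=[A; C; D/E] holding=B
step 6 (putdown(B)): towers=[A; B; C; D/E] holding=-
step 7 (pickup(A)): towers=[B; C; D/E] holding=A

towers=[B; C; D/E] holding=A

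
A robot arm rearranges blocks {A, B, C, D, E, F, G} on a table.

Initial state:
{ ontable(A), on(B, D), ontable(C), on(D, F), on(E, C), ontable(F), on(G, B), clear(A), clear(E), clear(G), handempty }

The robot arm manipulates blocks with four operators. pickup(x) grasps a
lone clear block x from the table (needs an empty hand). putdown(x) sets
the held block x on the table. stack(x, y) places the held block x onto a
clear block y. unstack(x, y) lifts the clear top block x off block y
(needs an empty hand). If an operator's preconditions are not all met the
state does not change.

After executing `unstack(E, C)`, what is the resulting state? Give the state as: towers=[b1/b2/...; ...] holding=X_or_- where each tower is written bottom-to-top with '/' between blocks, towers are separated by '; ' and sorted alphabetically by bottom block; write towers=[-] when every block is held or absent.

before: towers=[A; C/E; F/D/B/G] holding=-
pre[unstack(E, C)]: on(E,C) yes, clear(E) yes, handempty yes
all met → apply unstack(E, C)
after:  towers=[A; C; F/D/B/G] holding=E

towers=[A; C; F/D/B/G] holding=E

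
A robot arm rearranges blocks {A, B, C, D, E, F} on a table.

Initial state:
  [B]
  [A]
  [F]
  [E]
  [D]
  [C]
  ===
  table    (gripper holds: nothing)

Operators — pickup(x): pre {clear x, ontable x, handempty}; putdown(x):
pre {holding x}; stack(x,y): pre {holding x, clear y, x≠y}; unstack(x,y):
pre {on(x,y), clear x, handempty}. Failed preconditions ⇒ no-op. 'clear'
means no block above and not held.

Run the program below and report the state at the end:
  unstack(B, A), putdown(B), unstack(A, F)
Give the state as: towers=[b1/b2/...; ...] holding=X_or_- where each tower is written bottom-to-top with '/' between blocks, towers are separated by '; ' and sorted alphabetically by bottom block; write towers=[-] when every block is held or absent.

towers=[B; C/D/E/F] holding=A

step 1 (unstack(B, A)): towers=[C/D/E/F/A] holding=B
step 2 (putdown(B)): towers=[B; C/D/E/F/A] holding=-
step 3 (unstack(A, F)): towers=[B; C/D/E/F] holding=A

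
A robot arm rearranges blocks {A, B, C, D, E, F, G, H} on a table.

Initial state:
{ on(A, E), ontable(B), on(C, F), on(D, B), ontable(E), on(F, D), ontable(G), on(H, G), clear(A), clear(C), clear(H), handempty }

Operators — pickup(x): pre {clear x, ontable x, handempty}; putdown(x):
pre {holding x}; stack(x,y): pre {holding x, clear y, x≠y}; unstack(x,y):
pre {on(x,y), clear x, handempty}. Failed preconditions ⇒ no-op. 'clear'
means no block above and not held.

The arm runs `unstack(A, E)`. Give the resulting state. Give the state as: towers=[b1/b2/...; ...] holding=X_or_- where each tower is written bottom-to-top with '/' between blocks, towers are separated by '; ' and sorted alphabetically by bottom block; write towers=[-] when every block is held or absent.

towers=[B/D/F/C; E; G/H] holding=A

before: towers=[B/D/F/C; E/A; G/H] holding=-
pre[unstack(A, E)]: on(A,E) ok, clear(A) ok, handempty ok
all met → apply unstack(A, E)
after:  towers=[B/D/F/C; E; G/H] holding=A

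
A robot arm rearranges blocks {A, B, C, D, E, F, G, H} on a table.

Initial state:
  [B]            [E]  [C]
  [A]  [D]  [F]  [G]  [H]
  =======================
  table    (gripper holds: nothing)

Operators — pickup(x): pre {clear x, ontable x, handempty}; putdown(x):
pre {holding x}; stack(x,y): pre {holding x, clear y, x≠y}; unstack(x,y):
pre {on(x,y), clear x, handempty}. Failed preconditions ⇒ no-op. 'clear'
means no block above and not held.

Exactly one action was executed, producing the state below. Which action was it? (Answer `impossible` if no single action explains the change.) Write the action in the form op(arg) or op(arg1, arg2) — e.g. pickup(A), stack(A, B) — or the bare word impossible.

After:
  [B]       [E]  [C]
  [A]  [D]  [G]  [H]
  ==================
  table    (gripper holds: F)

target: towers=[A/B; D; G/E; H/C] holding=F
     unstack(E, G) → towers=[A/B; D; F; G; H/C] holding=E
     unstack(B, A) → towers=[A; D; F; G/E; H/C] holding=B
         pickup(F) → towers=[A/B; D; G/E; H/C] holding=F  ← match
         pickup(D) → towers=[A/B; F; G/E; H/C] holding=D
     unstack(C, H) → towers=[A/B; D; F; G/E; H] holding=C

pickup(F)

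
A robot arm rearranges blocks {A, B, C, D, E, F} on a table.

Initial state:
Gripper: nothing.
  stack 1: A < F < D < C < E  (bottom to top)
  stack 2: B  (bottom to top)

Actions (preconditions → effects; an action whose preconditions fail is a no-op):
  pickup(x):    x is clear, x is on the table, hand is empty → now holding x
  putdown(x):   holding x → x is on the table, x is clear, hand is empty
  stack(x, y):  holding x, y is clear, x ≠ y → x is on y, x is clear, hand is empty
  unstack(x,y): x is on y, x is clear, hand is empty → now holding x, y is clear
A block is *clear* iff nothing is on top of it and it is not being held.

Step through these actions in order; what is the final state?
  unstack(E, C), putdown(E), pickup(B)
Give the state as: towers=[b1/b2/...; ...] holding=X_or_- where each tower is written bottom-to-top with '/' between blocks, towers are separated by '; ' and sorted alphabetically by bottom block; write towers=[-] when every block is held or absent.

step 1 (unstack(E, C)): towers=[A/F/D/C; B] holding=E
step 2 (putdown(E)): towers=[A/F/D/C; B; E] holding=-
step 3 (pickup(B)): towers=[A/F/D/C; E] holding=B

towers=[A/F/D/C; E] holding=B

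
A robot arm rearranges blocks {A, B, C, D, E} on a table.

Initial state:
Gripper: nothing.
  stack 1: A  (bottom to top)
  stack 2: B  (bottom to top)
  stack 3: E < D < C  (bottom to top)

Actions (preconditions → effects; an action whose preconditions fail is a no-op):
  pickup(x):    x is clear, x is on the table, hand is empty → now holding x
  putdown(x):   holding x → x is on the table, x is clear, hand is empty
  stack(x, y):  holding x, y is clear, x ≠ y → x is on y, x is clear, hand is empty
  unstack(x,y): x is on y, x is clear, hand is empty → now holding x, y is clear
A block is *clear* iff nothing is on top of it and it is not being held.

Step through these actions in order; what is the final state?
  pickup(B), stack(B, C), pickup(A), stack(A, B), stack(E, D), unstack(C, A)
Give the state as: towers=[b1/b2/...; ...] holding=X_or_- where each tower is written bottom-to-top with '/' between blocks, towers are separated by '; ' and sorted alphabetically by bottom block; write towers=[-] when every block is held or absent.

towers=[E/D/C/B/A] holding=-

step 1 (pickup(B)): towers=[A; E/D/C] holding=B
step 2 (stack(B, C)): towers=[A; E/D/C/B] holding=-
step 3 (pickup(A)): towers=[E/D/C/B] holding=A
step 4 (stack(A, B)): towers=[E/D/C/B/A] holding=-
step 5 (stack(E, D)) [no-op]: towers=[E/D/C/B/A] holding=-
step 6 (unstack(C, A)) [no-op]: towers=[E/D/C/B/A] holding=-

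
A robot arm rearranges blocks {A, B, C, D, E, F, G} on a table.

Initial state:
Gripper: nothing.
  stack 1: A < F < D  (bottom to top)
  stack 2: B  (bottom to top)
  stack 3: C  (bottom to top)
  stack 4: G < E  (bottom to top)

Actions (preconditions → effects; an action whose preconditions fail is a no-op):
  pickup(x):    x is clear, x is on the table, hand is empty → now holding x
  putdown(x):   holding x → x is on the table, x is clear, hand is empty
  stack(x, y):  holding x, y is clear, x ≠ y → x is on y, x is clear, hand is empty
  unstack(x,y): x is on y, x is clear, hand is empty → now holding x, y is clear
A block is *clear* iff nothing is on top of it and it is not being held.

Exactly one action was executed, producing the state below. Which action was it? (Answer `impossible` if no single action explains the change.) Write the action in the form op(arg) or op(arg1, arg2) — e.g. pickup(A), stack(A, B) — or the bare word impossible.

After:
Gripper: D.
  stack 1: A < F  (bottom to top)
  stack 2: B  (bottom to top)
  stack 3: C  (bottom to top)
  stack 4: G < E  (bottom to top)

target: towers=[A/F; B; C; G/E] holding=D
         pickup(B) → towers=[A/F/D; C; G/E] holding=B
     unstack(D, F) → towers=[A/F; B; C; G/E] holding=D  ← match
     unstack(E, G) → towers=[A/F/D; B; C; G] holding=E
         pickup(C) → towers=[A/F/D; B; G/E] holding=C

unstack(D, F)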